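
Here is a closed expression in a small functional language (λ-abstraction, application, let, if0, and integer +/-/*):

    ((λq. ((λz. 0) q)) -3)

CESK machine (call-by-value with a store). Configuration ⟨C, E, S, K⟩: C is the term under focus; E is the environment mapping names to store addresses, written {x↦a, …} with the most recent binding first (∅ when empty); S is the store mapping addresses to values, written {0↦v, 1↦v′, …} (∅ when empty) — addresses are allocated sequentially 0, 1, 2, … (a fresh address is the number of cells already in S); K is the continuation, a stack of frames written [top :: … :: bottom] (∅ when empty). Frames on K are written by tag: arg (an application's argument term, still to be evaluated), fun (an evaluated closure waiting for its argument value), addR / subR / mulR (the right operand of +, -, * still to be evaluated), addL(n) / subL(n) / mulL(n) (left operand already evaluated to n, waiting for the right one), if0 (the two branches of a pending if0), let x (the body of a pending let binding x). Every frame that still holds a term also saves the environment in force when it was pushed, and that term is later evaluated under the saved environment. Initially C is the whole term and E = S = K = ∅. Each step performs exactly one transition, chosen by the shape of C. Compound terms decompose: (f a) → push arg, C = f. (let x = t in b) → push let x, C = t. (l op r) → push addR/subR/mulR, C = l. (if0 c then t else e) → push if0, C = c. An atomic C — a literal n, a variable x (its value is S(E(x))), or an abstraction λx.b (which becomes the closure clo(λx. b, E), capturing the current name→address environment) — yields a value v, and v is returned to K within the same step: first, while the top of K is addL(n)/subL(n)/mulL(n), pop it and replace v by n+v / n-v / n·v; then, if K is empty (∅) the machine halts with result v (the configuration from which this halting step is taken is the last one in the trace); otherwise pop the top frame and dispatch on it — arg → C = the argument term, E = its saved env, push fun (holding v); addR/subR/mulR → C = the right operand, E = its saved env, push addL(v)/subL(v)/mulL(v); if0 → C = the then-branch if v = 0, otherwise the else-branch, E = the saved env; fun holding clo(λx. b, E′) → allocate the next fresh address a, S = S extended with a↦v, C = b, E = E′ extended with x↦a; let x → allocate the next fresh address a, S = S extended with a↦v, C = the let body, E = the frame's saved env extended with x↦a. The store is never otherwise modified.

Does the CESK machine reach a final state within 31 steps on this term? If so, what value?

t=0: [C=((λq. ((λz. 0) q)) -3) | E=∅ | S=∅ | K=∅]
t=1: [C=(λq. ((λz. 0) q)) | E=∅ | S=∅ | K=[arg]]
t=2: [C=-3 | E=∅ | S=∅ | K=[fun]]
t=3: [C=((λz. 0) q) | E={q↦0} | S={0↦-3} | K=∅]
t=4: [C=(λz. 0) | E={q↦0} | S={0↦-3} | K=[arg]]
t=5: [C=q | E={q↦0} | S={0↦-3} | K=[fun]]
t=6: [C=0 | E={z↦1, q↦0} | S={0↦-3, 1↦-3} | K=∅]
→ final value 0

Answer: 0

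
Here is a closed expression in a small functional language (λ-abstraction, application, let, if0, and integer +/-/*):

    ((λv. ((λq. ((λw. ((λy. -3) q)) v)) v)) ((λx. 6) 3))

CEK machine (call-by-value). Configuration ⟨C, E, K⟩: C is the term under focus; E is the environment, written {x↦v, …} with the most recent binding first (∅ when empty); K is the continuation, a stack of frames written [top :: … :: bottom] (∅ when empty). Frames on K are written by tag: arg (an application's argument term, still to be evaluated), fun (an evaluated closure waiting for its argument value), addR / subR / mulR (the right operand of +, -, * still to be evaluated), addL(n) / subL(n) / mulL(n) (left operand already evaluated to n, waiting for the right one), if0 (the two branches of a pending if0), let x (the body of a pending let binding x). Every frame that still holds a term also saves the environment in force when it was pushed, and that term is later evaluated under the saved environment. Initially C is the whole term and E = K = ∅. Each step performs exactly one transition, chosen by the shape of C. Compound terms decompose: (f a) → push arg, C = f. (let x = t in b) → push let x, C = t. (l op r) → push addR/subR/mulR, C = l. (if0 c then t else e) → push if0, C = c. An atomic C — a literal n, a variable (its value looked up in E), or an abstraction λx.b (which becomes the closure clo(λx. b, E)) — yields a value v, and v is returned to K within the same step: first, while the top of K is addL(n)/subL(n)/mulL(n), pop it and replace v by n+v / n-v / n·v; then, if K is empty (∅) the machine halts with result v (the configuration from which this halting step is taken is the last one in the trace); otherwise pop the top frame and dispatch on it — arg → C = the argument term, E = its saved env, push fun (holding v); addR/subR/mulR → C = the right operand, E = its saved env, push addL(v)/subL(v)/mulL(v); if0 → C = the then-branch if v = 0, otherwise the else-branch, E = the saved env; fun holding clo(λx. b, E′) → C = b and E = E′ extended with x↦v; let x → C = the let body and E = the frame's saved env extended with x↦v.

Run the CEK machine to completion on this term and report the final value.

Answer: -3

Derivation:
t=0: ⟨C=((λv. ((λq. ((λw. ((λy. -3) q)) v)) v)) ((λx. 6) 3)); E=∅; K=∅⟩
t=1: ⟨C=(λv. ((λq. ((λw. ((λy. -3) q)) v)) v)); E=∅; K=[arg]⟩
t=2: ⟨C=((λx. 6) 3); E=∅; K=[fun]⟩
t=3: ⟨C=(λx. 6); E=∅; K=[arg :: fun]⟩
t=4: ⟨C=3; E=∅; K=[fun :: fun]⟩
t=5: ⟨C=6; E={x↦3}; K=[fun]⟩
t=6: ⟨C=((λq. ((λw. ((λy. -3) q)) v)) v); E={v↦6}; K=∅⟩
t=7: ⟨C=(λq. ((λw. ((λy. -3) q)) v)); E={v↦6}; K=[arg]⟩
t=8: ⟨C=v; E={v↦6}; K=[fun]⟩
t=9: ⟨C=((λw. ((λy. -3) q)) v); E={q↦6, v↦6}; K=∅⟩
t=10: ⟨C=(λw. ((λy. -3) q)); E={q↦6, v↦6}; K=[arg]⟩
t=11: ⟨C=v; E={q↦6, v↦6}; K=[fun]⟩
t=12: ⟨C=((λy. -3) q); E={w↦6, q↦6, v↦6}; K=∅⟩
t=13: ⟨C=(λy. -3); E={w↦6, q↦6, v↦6}; K=[arg]⟩
t=14: ⟨C=q; E={w↦6, q↦6, v↦6}; K=[fun]⟩
t=15: ⟨C=-3; E={y↦6, w↦6, q↦6, v↦6}; K=∅⟩
→ final value -3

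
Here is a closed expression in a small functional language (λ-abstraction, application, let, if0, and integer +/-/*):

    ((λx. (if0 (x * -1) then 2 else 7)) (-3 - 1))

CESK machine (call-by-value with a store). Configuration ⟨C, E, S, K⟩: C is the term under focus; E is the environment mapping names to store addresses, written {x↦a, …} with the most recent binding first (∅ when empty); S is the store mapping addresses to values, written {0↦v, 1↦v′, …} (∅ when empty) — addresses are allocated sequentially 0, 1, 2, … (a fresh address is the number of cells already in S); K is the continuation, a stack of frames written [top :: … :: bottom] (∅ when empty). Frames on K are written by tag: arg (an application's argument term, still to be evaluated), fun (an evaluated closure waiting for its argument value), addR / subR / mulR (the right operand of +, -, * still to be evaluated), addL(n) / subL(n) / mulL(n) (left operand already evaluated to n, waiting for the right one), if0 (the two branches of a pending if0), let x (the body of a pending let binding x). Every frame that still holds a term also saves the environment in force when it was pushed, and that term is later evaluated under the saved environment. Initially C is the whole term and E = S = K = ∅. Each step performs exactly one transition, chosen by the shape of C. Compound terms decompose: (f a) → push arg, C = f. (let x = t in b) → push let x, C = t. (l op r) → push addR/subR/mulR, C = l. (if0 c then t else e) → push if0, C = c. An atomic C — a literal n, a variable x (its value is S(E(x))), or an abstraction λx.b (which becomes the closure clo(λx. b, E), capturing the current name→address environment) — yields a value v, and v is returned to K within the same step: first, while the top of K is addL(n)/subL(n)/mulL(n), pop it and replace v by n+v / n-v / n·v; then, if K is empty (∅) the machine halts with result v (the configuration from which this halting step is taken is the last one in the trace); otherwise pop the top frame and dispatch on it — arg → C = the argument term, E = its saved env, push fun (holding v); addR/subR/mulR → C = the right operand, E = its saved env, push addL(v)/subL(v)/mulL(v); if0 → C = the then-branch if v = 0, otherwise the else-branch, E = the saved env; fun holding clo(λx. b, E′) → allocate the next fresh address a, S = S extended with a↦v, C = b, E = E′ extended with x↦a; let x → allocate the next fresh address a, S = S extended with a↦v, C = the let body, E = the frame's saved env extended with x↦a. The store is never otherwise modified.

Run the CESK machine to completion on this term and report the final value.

0. ⟨C=((λx. (if0 (x * -1) then 2 else 7)) (-3 - 1)); E=∅; S=∅; K=∅⟩
1. ⟨C=(λx. (if0 (x * -1) then 2 else 7)); E=∅; S=∅; K=[arg]⟩
2. ⟨C=(-3 - 1); E=∅; S=∅; K=[fun]⟩
3. ⟨C=-3; E=∅; S=∅; K=[subR :: fun]⟩
4. ⟨C=1; E=∅; S=∅; K=[subL(-3) :: fun]⟩
5. ⟨C=(if0 (x * -1) then 2 else 7); E={x↦0}; S={0↦-4}; K=∅⟩
6. ⟨C=(x * -1); E={x↦0}; S={0↦-4}; K=[if0]⟩
7. ⟨C=x; E={x↦0}; S={0↦-4}; K=[mulR :: if0]⟩
8. ⟨C=-1; E={x↦0}; S={0↦-4}; K=[mulL(-4) :: if0]⟩
9. ⟨C=7; E={x↦0}; S={0↦-4}; K=∅⟩
→ final value 7

Answer: 7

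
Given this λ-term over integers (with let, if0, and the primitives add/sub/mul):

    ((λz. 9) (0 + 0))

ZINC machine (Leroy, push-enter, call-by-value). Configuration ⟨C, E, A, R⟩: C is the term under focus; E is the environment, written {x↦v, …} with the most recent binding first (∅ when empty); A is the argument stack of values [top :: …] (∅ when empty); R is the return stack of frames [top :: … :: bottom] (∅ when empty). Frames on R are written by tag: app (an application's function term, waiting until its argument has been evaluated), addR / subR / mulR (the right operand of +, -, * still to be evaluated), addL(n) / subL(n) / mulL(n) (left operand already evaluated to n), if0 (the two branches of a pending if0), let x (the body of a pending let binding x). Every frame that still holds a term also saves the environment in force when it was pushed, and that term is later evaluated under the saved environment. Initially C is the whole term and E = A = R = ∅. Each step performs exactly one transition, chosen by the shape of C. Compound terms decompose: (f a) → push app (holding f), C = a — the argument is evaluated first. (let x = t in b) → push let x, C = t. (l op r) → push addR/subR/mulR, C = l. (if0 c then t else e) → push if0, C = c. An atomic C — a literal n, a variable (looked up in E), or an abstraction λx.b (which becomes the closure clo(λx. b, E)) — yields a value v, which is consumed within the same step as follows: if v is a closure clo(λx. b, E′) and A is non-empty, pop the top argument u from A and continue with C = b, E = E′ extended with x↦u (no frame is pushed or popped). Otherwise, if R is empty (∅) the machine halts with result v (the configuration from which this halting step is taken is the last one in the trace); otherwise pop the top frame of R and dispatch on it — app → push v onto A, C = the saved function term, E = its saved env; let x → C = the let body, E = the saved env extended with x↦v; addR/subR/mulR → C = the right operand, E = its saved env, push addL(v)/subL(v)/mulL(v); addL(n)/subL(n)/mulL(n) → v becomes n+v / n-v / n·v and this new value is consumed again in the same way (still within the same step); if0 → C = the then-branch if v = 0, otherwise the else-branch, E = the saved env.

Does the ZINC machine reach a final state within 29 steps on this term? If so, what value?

Answer: 9

Execution trace:
0. ⟨C=((λz. 9) (0 + 0)); E=∅; A=∅; R=∅⟩
1. ⟨C=(0 + 0); E=∅; A=∅; R=[app]⟩
2. ⟨C=0; E=∅; A=∅; R=[addR :: app]⟩
3. ⟨C=0; E=∅; A=∅; R=[addL(0) :: app]⟩
4. ⟨C=(λz. 9); E=∅; A=[0]; R=∅⟩
5. ⟨C=9; E={z↦0}; A=∅; R=∅⟩
→ final value 9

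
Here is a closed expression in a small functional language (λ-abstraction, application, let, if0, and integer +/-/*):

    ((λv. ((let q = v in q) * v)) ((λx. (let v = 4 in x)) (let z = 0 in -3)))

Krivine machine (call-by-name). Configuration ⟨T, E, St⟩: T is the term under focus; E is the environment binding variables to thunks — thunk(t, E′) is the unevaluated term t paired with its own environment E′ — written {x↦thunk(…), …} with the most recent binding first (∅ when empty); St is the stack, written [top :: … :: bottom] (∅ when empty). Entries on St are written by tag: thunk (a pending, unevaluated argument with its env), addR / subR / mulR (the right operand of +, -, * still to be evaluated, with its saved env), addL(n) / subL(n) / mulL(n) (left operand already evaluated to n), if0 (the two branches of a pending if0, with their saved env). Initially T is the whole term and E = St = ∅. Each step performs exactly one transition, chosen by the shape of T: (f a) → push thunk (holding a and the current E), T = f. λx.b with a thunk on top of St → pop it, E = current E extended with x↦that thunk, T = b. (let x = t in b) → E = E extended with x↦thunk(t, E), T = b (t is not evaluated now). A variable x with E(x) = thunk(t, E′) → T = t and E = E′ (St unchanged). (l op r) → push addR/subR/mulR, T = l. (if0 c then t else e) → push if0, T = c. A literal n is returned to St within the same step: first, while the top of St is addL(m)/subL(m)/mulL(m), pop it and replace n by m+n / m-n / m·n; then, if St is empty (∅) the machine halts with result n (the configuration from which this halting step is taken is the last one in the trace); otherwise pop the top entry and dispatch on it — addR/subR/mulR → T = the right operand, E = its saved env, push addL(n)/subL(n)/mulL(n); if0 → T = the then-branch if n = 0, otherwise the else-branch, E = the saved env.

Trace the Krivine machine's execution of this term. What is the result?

t=0: [T=((λv. ((let q = v in q) * v)) ((λx. (let v = 4 in x)) (let z = 0 in -3))) | E=∅ | St=∅]
t=1: [T=(λv. ((let q = v in q) * v)) | E=∅ | St=[thunk]]
t=2: [T=((let q = v in q) * v) | E={v↦thunk(((λx. (let v = 4 in x)) (let z = 0 in -3)), ∅)} | St=∅]
t=3: [T=(let q = v in q) | E={v↦thunk(((λx. (let v = 4 in x)) (let z = 0 in -3)), ∅)} | St=[mulR]]
t=4: [T=q | E={q↦thunk(v, {v↦thunk(((λx. (let v = 4 in x)) (let z = 0 in -3)), ∅)}), v↦thunk(((λx. (let v = 4 in x)) (let z = 0 in -3)), ∅)} | St=[mulR]]
t=5: [T=v | E={v↦thunk(((λx. (let v = 4 in x)) (let z = 0 in -3)), ∅)} | St=[mulR]]
t=6: [T=((λx. (let v = 4 in x)) (let z = 0 in -3)) | E=∅ | St=[mulR]]
t=7: [T=(λx. (let v = 4 in x)) | E=∅ | St=[thunk :: mulR]]
t=8: [T=(let v = 4 in x) | E={x↦thunk((let z = 0 in -3), ∅)} | St=[mulR]]
t=9: [T=x | E={v↦thunk(4, {x↦thunk((let z = 0 in -3), ∅)}), x↦thunk((let z = 0 in -3), ∅)} | St=[mulR]]
t=10: [T=(let z = 0 in -3) | E=∅ | St=[mulR]]
t=11: [T=-3 | E={z↦thunk(0, ∅)} | St=[mulR]]
t=12: [T=v | E={v↦thunk(((λx. (let v = 4 in x)) (let z = 0 in -3)), ∅)} | St=[mulL(-3)]]
t=13: [T=((λx. (let v = 4 in x)) (let z = 0 in -3)) | E=∅ | St=[mulL(-3)]]
t=14: [T=(λx. (let v = 4 in x)) | E=∅ | St=[thunk :: mulL(-3)]]
t=15: [T=(let v = 4 in x) | E={x↦thunk((let z = 0 in -3), ∅)} | St=[mulL(-3)]]
t=16: [T=x | E={v↦thunk(4, {x↦thunk((let z = 0 in -3), ∅)}), x↦thunk((let z = 0 in -3), ∅)} | St=[mulL(-3)]]
t=17: [T=(let z = 0 in -3) | E=∅ | St=[mulL(-3)]]
t=18: [T=-3 | E={z↦thunk(0, ∅)} | St=[mulL(-3)]]
→ final value 9

Answer: 9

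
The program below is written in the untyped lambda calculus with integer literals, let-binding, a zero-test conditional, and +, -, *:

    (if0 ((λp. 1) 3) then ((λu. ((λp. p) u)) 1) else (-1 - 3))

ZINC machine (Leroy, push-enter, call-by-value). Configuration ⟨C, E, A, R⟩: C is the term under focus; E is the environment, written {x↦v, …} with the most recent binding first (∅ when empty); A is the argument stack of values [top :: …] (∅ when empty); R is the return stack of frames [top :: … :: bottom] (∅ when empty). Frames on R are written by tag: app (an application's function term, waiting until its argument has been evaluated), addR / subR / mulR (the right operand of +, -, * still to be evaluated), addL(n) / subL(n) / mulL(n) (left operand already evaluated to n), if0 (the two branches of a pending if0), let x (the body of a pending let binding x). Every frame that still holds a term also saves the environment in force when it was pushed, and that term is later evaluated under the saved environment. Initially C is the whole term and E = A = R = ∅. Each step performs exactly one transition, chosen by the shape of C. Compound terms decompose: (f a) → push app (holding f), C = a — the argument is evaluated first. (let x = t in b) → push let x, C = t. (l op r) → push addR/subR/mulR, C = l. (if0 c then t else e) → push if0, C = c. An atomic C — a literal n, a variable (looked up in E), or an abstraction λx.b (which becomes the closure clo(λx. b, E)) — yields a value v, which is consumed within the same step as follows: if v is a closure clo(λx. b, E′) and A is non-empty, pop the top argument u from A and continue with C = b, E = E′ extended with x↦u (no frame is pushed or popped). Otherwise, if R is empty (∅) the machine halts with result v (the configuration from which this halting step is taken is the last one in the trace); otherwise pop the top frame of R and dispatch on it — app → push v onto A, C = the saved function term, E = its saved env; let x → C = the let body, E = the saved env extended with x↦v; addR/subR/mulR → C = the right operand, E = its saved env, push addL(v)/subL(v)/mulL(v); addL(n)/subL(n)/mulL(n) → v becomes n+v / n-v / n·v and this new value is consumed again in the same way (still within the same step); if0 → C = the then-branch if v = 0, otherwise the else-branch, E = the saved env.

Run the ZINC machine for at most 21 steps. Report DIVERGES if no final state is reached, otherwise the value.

[0] [C=(if0 ((λp. 1) 3) then ((λu. ((λp. p) u)) 1) else (-1 - 3)) | E=∅ | A=∅ | R=∅]
[1] [C=((λp. 1) 3) | E=∅ | A=∅ | R=[if0]]
[2] [C=3 | E=∅ | A=∅ | R=[app :: if0]]
[3] [C=(λp. 1) | E=∅ | A=[3] | R=[if0]]
[4] [C=1 | E={p↦3} | A=∅ | R=[if0]]
[5] [C=(-1 - 3) | E=∅ | A=∅ | R=∅]
[6] [C=-1 | E=∅ | A=∅ | R=[subR]]
[7] [C=3 | E=∅ | A=∅ | R=[subL(-1)]]
→ final value -4

Answer: -4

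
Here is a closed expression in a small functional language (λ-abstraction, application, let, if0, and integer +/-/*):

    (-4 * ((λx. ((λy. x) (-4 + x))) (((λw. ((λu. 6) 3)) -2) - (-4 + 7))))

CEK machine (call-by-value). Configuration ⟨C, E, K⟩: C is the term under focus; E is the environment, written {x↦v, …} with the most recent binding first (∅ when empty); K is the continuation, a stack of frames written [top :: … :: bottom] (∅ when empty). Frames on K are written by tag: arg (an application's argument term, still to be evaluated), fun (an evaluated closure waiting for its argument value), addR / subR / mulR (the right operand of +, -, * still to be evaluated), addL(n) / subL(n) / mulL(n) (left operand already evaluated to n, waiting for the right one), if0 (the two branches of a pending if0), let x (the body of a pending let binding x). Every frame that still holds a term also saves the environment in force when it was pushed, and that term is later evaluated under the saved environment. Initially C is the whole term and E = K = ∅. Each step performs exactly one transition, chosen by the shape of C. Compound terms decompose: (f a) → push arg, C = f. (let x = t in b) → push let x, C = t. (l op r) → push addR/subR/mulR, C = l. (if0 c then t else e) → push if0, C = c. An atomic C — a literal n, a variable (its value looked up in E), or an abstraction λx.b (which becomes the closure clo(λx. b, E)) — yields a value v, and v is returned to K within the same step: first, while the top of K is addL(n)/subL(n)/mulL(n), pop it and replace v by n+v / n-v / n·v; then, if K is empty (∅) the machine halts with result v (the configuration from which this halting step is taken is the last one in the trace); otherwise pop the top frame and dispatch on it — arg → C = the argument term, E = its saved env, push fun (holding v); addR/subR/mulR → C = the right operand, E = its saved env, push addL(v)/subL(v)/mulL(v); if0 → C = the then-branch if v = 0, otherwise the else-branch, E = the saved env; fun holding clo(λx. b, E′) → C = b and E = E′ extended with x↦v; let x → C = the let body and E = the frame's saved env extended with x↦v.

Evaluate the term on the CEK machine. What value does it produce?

t=0: [C=(-4 * ((λx. ((λy. x) (-4 + x))) (((λw. ((λu. 6) 3)) -2) - (-4 + 7)))) | E=∅ | K=∅]
t=1: [C=-4 | E=∅ | K=[mulR]]
t=2: [C=((λx. ((λy. x) (-4 + x))) (((λw. ((λu. 6) 3)) -2) - (-4 + 7))) | E=∅ | K=[mulL(-4)]]
t=3: [C=(λx. ((λy. x) (-4 + x))) | E=∅ | K=[arg :: mulL(-4)]]
t=4: [C=(((λw. ((λu. 6) 3)) -2) - (-4 + 7)) | E=∅ | K=[fun :: mulL(-4)]]
t=5: [C=((λw. ((λu. 6) 3)) -2) | E=∅ | K=[subR :: fun :: mulL(-4)]]
t=6: [C=(λw. ((λu. 6) 3)) | E=∅ | K=[arg :: subR :: fun :: mulL(-4)]]
t=7: [C=-2 | E=∅ | K=[fun :: subR :: fun :: mulL(-4)]]
t=8: [C=((λu. 6) 3) | E={w↦-2} | K=[subR :: fun :: mulL(-4)]]
t=9: [C=(λu. 6) | E={w↦-2} | K=[arg :: subR :: fun :: mulL(-4)]]
t=10: [C=3 | E={w↦-2} | K=[fun :: subR :: fun :: mulL(-4)]]
t=11: [C=6 | E={u↦3, w↦-2} | K=[subR :: fun :: mulL(-4)]]
t=12: [C=(-4 + 7) | E=∅ | K=[subL(6) :: fun :: mulL(-4)]]
t=13: [C=-4 | E=∅ | K=[addR :: subL(6) :: fun :: mulL(-4)]]
t=14: [C=7 | E=∅ | K=[addL(-4) :: subL(6) :: fun :: mulL(-4)]]
t=15: [C=((λy. x) (-4 + x)) | E={x↦3} | K=[mulL(-4)]]
t=16: [C=(λy. x) | E={x↦3} | K=[arg :: mulL(-4)]]
t=17: [C=(-4 + x) | E={x↦3} | K=[fun :: mulL(-4)]]
t=18: [C=-4 | E={x↦3} | K=[addR :: fun :: mulL(-4)]]
t=19: [C=x | E={x↦3} | K=[addL(-4) :: fun :: mulL(-4)]]
t=20: [C=x | E={y↦-1, x↦3} | K=[mulL(-4)]]
→ final value -12

Answer: -12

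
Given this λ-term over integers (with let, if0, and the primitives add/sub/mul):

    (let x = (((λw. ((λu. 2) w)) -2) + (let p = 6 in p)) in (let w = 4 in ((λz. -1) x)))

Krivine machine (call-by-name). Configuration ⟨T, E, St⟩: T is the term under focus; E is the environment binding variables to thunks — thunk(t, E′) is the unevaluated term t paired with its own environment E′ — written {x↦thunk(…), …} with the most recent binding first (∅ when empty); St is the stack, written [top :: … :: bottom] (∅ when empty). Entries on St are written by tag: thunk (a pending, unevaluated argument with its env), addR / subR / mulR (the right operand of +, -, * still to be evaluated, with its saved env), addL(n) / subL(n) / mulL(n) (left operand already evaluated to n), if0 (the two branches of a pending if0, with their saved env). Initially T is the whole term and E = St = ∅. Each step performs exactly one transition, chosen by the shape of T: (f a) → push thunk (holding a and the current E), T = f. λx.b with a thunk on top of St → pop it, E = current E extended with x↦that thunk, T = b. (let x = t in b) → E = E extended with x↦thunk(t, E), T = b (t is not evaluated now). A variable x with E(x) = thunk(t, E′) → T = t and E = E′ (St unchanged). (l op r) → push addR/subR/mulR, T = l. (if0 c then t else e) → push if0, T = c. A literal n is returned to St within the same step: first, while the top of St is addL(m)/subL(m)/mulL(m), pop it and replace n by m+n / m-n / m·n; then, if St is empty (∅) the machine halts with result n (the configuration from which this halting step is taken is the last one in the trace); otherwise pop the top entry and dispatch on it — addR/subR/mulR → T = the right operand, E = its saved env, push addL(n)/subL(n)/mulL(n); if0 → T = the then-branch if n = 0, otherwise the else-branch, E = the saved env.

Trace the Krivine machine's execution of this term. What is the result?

Answer: -1

Machine steps:
t=0: <T=(let x = (((λw. ((λu. 2) w)) -2) + (let p = 6 in p)) in (let w = 4 in ((λz. -1) x))), E=∅, St=∅>
t=1: <T=(let w = 4 in ((λz. -1) x)), E={x↦thunk((((λw. ((λu. 2) w)) -2) + (let p = 6 in p)), ∅)}, St=∅>
t=2: <T=((λz. -1) x), E={w↦thunk(4, {x↦thunk((((λw. ((λu. 2) w)) -2) + (let p = 6 in p)), ∅)}), x↦thunk((((λw. ((λu. 2) w)) -2) + (let p = 6 in p)), ∅)}, St=∅>
t=3: <T=(λz. -1), E={w↦thunk(4, {x↦thunk((((λw. ((λu. 2) w)) -2) + (let p = 6 in p)), ∅)}), x↦thunk((((λw. ((λu. 2) w)) -2) + (let p = 6 in p)), ∅)}, St=[thunk]>
t=4: <T=-1, E={z↦thunk(x, {w↦thunk(4, {x↦thunk((((λw. ((λu. 2) w)) -2) + (let p = 6 in p)), ∅)}), x↦thunk((((λw. ((λu. 2) w)) -2) + (let p = 6 in p)), ∅)}), w↦thunk(4, {x↦thunk((((λw. ((λu. 2) w)) -2) + (let p = 6 in p)), ∅)}), x↦thunk((((λw. ((λu. 2) w)) -2) + (let p = 6 in p)), ∅)}, St=∅>
→ final value -1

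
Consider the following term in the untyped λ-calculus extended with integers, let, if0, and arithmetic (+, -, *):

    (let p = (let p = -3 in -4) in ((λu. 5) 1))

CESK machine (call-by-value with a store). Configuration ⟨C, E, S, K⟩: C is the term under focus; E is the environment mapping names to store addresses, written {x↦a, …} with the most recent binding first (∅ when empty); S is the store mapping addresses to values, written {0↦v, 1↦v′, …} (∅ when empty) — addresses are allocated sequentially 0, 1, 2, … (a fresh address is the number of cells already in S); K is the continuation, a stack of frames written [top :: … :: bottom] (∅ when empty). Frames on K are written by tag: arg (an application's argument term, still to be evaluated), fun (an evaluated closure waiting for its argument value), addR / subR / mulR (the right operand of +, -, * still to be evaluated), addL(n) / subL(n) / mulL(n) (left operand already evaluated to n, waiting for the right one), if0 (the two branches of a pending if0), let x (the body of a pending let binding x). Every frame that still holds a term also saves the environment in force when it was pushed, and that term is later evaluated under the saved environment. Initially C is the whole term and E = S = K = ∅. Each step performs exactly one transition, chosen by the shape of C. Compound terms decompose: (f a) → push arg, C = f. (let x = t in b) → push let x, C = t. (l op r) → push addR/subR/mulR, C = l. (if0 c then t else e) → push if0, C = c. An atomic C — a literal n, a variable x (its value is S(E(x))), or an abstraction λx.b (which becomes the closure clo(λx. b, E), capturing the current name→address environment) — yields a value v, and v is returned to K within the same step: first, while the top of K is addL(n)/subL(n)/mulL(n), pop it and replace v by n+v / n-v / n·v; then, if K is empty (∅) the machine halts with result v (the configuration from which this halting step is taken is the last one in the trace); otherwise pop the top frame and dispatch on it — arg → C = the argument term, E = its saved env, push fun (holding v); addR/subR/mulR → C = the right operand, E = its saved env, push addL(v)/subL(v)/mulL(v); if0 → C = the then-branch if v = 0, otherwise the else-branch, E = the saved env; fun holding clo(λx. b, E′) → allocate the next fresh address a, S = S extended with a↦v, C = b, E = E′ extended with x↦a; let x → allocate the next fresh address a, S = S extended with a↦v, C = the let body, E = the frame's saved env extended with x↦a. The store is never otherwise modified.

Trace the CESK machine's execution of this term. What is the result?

Answer: 5

Machine steps:
0. [C=(let p = (let p = -3 in -4) in ((λu. 5) 1)) | E=∅ | S=∅ | K=∅]
1. [C=(let p = -3 in -4) | E=∅ | S=∅ | K=[let p]]
2. [C=-3 | E=∅ | S=∅ | K=[let p :: let p]]
3. [C=-4 | E={p↦0} | S={0↦-3} | K=[let p]]
4. [C=((λu. 5) 1) | E={p↦1} | S={0↦-3, 1↦-4} | K=∅]
5. [C=(λu. 5) | E={p↦1} | S={0↦-3, 1↦-4} | K=[arg]]
6. [C=1 | E={p↦1} | S={0↦-3, 1↦-4} | K=[fun]]
7. [C=5 | E={u↦2, p↦1} | S={0↦-3, 1↦-4, 2↦1} | K=∅]
→ final value 5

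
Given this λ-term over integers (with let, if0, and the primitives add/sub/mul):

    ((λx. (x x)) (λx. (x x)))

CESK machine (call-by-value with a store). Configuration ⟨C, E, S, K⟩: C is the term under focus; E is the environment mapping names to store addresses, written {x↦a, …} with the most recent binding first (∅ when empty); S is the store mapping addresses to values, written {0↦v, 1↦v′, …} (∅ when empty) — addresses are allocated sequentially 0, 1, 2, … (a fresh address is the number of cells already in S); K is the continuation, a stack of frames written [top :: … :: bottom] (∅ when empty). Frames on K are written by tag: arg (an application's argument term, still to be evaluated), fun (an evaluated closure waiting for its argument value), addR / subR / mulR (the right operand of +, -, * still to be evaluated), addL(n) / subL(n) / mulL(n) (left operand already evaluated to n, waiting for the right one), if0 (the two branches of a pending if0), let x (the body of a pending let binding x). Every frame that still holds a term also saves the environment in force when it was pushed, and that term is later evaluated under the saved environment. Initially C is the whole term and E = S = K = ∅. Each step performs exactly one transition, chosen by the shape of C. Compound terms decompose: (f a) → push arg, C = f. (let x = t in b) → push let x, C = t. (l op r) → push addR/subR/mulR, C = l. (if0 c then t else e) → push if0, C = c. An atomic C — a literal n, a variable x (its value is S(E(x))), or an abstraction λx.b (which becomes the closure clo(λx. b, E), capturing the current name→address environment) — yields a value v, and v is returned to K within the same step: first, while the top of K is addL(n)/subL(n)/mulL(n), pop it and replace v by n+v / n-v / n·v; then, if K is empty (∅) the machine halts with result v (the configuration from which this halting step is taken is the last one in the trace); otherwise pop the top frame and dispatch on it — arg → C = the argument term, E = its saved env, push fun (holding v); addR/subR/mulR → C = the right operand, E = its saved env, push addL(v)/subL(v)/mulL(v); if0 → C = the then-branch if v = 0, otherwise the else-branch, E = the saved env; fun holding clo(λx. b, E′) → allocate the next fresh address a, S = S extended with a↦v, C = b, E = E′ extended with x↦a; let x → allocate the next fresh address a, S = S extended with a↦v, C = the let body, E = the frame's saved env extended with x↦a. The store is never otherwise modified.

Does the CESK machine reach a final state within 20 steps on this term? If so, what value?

0. [C=((λx. (x x)) (λx. (x x))) | E=∅ | S=∅ | K=∅]
1. [C=(λx. (x x)) | E=∅ | S=∅ | K=[arg]]
2. [C=(λx. (x x)) | E=∅ | S=∅ | K=[fun]]
3. [C=(x x) | E={x↦0} | S={0↦clo(λx. (x x), ∅)} | K=∅]
4. [C=x | E={x↦0} | S={0↦clo(λx. (x x), ∅)} | K=[arg]]
5. [C=x | E={x↦0} | S={0↦clo(λx. (x x), ∅)} | K=[fun]]
6. [C=(x x) | E={x↦1} | S={0↦clo(λx. (x x), ∅), 1↦clo(λx. (x x), ∅)} | K=∅]
7. [C=x | E={x↦1} | S={0↦clo(λx. (x x), ∅), 1↦clo(λx. (x x), ∅)} | K=[arg]]
8. [C=x | E={x↦1} | S={0↦clo(λx. (x x), ∅), 1↦clo(λx. (x x), ∅)} | K=[fun]]
9. [C=(x x) | E={x↦2} | S={0↦clo(λx. (x x), ∅), 1↦clo(λx. (x x), ∅), 2↦clo(λx. (x x), ∅)} | K=∅]
10. [C=x | E={x↦2} | S={0↦clo(λx. (x x), ∅), 1↦clo(λx. (x x), ∅), 2↦clo(λx. (x x), ∅)} | K=[arg]]
11. [C=x | E={x↦2} | S={0↦clo(λx. (x x), ∅), 1↦clo(λx. (x x), ∅), 2↦clo(λx. (x x), ∅)} | K=[fun]]
12. [C=(x x) | E={x↦3} | S={0↦clo(λx. (x x), ∅), 1↦clo(λx. (x x), ∅), 2↦clo(λx. (x x), ∅), 3↦clo(λx. (x x), ∅)} | K=∅]
13. [C=x | E={x↦3} | S={0↦clo(λx. (x x), ∅), 1↦clo(λx. (x x), ∅), 2↦clo(λx. (x x), ∅), 3↦clo(λx. (x x), ∅)} | K=[arg]]
14. [C=x | E={x↦3} | S={0↦clo(λx. (x x), ∅), 1↦clo(λx. (x x), ∅), 2↦clo(λx. (x x), ∅), 3↦clo(λx. (x x), ∅)} | K=[fun]]
15. [C=(x x) | E={x↦4} | S={0↦clo(λx. (x x), ∅), 1↦clo(λx. (x x), ∅), 2↦clo(λx. (x x), ∅), 3↦clo(λx. (x x), ∅), 4↦clo(λx. (x x), ∅)} | K=∅]
16. [C=x | E={x↦4} | S={0↦clo(λx. (x x), ∅), 1↦clo(λx. (x x), ∅), 2↦clo(λx. (x x), ∅), 3↦clo(λx. (x x), ∅), 4↦clo(λx. (x x), ∅)} | K=[arg]]
17. [C=x | E={x↦4} | S={0↦clo(λx. (x x), ∅), 1↦clo(λx. (x x), ∅), 2↦clo(λx. (x x), ∅), 3↦clo(λx. (x x), ∅), 4↦clo(λx. (x x), ∅)} | K=[fun]]
18. [C=(x x) | E={x↦5} | S={0↦clo(λx. (x x), ∅), 1↦clo(λx. (x x), ∅), 2↦clo(λx. (x x), ∅), 3↦clo(λx. (x x), ∅), 4↦clo(λx. (x x), ∅), 5↦clo(λx. (x x), ∅)} | K=∅]
19. [C=x | E={x↦5} | S={0↦clo(λx. (x x), ∅), 1↦clo(λx. (x x), ∅), 2↦clo(λx. (x x), ∅), 3↦clo(λx. (x x), ∅), 4↦clo(λx. (x x), ∅), 5↦clo(λx. (x x), ∅)} | K=[arg]]
20. [C=x | E={x↦5} | S={0↦clo(λx. (x x), ∅), 1↦clo(λx. (x x), ∅), 2↦clo(λx. (x x), ∅), 3↦clo(λx. (x x), ∅), 4↦clo(λx. (x x), ∅), 5↦clo(λx. (x x), ∅)} | K=[fun]]
→ 20 transitions taken and the configuration is still not final: no result within 20 steps

Answer: DIVERGES (no final state within 20 steps)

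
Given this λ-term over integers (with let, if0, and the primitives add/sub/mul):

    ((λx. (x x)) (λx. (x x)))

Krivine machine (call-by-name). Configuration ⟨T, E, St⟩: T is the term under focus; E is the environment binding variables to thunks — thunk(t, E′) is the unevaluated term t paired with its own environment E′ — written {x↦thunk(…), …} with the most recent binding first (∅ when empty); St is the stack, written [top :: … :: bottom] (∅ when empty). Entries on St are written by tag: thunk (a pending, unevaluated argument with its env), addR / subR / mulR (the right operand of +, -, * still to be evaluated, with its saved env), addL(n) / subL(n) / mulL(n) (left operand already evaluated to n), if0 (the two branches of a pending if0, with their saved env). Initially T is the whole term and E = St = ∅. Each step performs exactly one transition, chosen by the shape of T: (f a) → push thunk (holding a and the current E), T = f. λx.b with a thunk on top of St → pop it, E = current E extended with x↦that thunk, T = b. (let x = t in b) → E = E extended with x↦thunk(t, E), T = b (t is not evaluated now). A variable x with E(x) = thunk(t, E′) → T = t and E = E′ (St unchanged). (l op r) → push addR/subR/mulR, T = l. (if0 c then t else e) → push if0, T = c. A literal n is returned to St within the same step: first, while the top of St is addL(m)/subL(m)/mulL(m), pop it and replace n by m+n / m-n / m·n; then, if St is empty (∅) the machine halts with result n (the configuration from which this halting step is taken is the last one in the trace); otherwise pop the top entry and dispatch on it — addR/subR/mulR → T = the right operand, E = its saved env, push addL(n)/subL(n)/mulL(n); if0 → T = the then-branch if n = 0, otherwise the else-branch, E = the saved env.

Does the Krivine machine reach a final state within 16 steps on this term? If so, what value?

Answer: DIVERGES (no final state within 16 steps)

Derivation:
0. ⟨T=((λx. (x x)) (λx. (x x))); E=∅; St=∅⟩
1. ⟨T=(λx. (x x)); E=∅; St=[thunk]⟩
2. ⟨T=(x x); E={x↦thunk((λx. (x x)), ∅)}; St=∅⟩
3. ⟨T=x; E={x↦thunk((λx. (x x)), ∅)}; St=[thunk]⟩
4. ⟨T=(λx. (x x)); E=∅; St=[thunk]⟩
5. ⟨T=(x x); E={x↦thunk(x, {x↦thunk((λx. (x x)), ∅)})}; St=∅⟩
6. ⟨T=x; E={x↦thunk(x, {x↦thunk((λx. (x x)), ∅)})}; St=[thunk]⟩
7. ⟨T=x; E={x↦thunk((λx. (x x)), ∅)}; St=[thunk]⟩
8. ⟨T=(λx. (x x)); E=∅; St=[thunk]⟩
9. ⟨T=(x x); E={x↦thunk(x, {x↦thunk(x, {x↦thunk((λx. (x x)), ∅)})})}; St=∅⟩
10. ⟨T=x; E={x↦thunk(x, {x↦thunk(x, {x↦thunk((λx. (x x)), ∅)})})}; St=[thunk]⟩
11. ⟨T=x; E={x↦thunk(x, {x↦thunk((λx. (x x)), ∅)})}; St=[thunk]⟩
12. ⟨T=x; E={x↦thunk((λx. (x x)), ∅)}; St=[thunk]⟩
13. ⟨T=(λx. (x x)); E=∅; St=[thunk]⟩
14. ⟨T=(x x); E={x↦thunk(x, {x↦thunk(x, {x↦thunk(x, {x↦thunk((λx. (x x)), ∅)})})})}; St=∅⟩
15. ⟨T=x; E={x↦thunk(x, {x↦thunk(x, {x↦thunk(x, {x↦thunk((λx. (x x)), ∅)})})})}; St=[thunk]⟩
16. ⟨T=x; E={x↦thunk(x, {x↦thunk(x, {x↦thunk((λx. (x x)), ∅)})})}; St=[thunk]⟩
→ 16 transitions taken and the configuration is still not final: no result within 16 steps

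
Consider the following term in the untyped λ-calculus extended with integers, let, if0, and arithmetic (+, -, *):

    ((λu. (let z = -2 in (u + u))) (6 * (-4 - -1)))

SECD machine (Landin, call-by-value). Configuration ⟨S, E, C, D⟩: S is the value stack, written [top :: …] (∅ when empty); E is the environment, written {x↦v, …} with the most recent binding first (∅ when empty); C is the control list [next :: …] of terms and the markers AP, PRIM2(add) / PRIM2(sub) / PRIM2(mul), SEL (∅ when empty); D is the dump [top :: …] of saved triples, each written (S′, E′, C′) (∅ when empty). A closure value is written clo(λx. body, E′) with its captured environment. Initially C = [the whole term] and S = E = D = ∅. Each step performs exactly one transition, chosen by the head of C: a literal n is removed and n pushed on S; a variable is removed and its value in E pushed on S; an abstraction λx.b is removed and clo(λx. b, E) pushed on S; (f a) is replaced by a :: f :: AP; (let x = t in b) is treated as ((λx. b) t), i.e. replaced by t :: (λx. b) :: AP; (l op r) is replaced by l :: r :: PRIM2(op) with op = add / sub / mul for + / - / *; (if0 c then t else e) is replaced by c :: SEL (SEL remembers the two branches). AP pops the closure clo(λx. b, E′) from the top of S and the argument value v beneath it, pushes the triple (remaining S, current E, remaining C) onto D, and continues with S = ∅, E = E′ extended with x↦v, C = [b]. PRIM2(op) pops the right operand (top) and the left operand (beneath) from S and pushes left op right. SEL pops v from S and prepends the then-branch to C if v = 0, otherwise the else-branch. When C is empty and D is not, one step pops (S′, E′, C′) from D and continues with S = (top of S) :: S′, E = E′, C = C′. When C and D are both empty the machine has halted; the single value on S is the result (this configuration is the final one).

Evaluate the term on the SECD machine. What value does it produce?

Answer: -36

Execution trace:
0. <S=∅, E=∅, C=[((λu. (let z = -2 in (u + u))) (6 * (-4 - -1)))], D=∅>
1. <S=∅, E=∅, C=[(6 * (-4 - -1)) :: (λu. (let z = -2 in (u + u))) :: AP], D=∅>
2. <S=∅, E=∅, C=[6 :: (-4 - -1) :: PRIM2(mul) :: (λu. (let z = -2 in (u + u))) :: AP], D=∅>
3. <S=[6], E=∅, C=[(-4 - -1) :: PRIM2(mul) :: (λu. (let z = -2 in (u + u))) :: AP], D=∅>
4. <S=[6], E=∅, C=[-4 :: -1 :: PRIM2(sub) :: PRIM2(mul) :: (λu. (let z = -2 in (u + u))) :: AP], D=∅>
5. <S=[-4 :: 6], E=∅, C=[-1 :: PRIM2(sub) :: PRIM2(mul) :: (λu. (let z = -2 in (u + u))) :: AP], D=∅>
6. <S=[-1 :: -4 :: 6], E=∅, C=[PRIM2(sub) :: PRIM2(mul) :: (λu. (let z = -2 in (u + u))) :: AP], D=∅>
7. <S=[-3 :: 6], E=∅, C=[PRIM2(mul) :: (λu. (let z = -2 in (u + u))) :: AP], D=∅>
8. <S=[-18], E=∅, C=[(λu. (let z = -2 in (u + u))) :: AP], D=∅>
9. <S=[clo(λu. (let z = -2 in (u + u)), ∅) :: -18], E=∅, C=[AP], D=∅>
10. <S=∅, E={u↦-18}, C=[(let z = -2 in (u + u))], D=[(∅, ∅, ∅)]>
11. <S=∅, E={u↦-18}, C=[-2 :: (λz. (u + u)) :: AP], D=[(∅, ∅, ∅)]>
12. <S=[-2], E={u↦-18}, C=[(λz. (u + u)) :: AP], D=[(∅, ∅, ∅)]>
13. <S=[clo(λz. (u + u), {u↦-18}) :: -2], E={u↦-18}, C=[AP], D=[(∅, ∅, ∅)]>
14. <S=∅, E={z↦-2, u↦-18}, C=[(u + u)], D=[(∅, {u↦-18}, ∅) :: (∅, ∅, ∅)]>
15. <S=∅, E={z↦-2, u↦-18}, C=[u :: u :: PRIM2(add)], D=[(∅, {u↦-18}, ∅) :: (∅, ∅, ∅)]>
16. <S=[-18], E={z↦-2, u↦-18}, C=[u :: PRIM2(add)], D=[(∅, {u↦-18}, ∅) :: (∅, ∅, ∅)]>
17. <S=[-18 :: -18], E={z↦-2, u↦-18}, C=[PRIM2(add)], D=[(∅, {u↦-18}, ∅) :: (∅, ∅, ∅)]>
18. <S=[-36], E={z↦-2, u↦-18}, C=∅, D=[(∅, {u↦-18}, ∅) :: (∅, ∅, ∅)]>
19. <S=[-36], E={u↦-18}, C=∅, D=[(∅, ∅, ∅)]>
20. <S=[-36], E=∅, C=∅, D=∅>
→ final value -36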